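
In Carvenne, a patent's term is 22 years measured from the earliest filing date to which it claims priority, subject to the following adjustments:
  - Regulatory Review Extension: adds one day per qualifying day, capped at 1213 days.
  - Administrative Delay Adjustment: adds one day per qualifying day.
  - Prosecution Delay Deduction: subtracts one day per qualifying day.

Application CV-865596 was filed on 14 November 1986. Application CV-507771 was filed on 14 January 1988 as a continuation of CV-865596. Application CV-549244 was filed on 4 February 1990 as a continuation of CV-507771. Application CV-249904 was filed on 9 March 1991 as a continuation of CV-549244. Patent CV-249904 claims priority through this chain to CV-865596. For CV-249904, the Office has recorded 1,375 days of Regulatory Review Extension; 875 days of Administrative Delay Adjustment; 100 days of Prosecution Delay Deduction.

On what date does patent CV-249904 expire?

Earliest priority filing: 14 November 1986.
Base term: 14 November 1986 + 22 years → 14 November 2008.
Regulatory Review Extension: 1375 days claimed exceeds the 1213-day cap, so +1213 days → 11 March 2012.
Administrative Delay Adjustment: +875 days → 3 August 2014.
Prosecution Delay Deduction: −100 days → 25 April 2014.

April 25, 2014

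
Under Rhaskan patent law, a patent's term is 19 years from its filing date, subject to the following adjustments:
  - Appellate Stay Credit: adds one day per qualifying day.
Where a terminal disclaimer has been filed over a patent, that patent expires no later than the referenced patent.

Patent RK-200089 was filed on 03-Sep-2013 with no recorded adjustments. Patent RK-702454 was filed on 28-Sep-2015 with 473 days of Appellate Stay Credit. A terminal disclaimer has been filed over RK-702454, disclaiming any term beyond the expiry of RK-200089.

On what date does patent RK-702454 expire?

September 3, 2032

Natural term of RK-702454:
  Base: filing + 19 years → 28 September 2034.
  Appellate Stay Credit: +473 days → 14 January 2036.
Expiry of referenced patent RK-200089:
  Base: filing + 19 years → 3 September 2032.
Terminal disclaimer: RK-702454 expires on the earlier of 14 January 2036 and 3 September 2032.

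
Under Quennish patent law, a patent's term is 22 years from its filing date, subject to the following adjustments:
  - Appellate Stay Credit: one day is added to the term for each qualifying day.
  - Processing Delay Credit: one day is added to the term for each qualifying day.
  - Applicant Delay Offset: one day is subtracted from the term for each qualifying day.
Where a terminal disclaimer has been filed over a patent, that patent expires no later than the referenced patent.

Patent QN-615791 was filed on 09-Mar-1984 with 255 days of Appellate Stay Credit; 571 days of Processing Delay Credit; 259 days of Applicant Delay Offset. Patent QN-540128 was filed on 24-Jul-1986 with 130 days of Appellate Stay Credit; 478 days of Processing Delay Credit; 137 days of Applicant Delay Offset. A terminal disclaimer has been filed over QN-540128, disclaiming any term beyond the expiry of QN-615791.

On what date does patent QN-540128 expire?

September 27, 2007

Natural term of QN-540128:
  Base: filing + 22 years → 24 July 2008.
  Appellate Stay Credit: +130 days → 1 December 2008.
  Processing Delay Credit: +478 days → 24 March 2010.
  Applicant Delay Offset: −137 days → 7 November 2009.
Expiry of referenced patent QN-615791:
  Base: filing + 22 years → 9 March 2006.
  Appellate Stay Credit: +255 days → 19 November 2006.
  Processing Delay Credit: +571 days → 12 June 2008.
  Applicant Delay Offset: −259 days → 27 September 2007.
Terminal disclaimer: QN-540128 expires on the earlier of 7 November 2009 and 27 September 2007.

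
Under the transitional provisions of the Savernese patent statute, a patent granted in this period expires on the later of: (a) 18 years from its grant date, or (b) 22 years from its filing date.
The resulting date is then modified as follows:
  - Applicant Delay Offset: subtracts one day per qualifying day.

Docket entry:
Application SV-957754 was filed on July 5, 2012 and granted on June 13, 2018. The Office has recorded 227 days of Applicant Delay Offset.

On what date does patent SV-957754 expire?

2035-10-30

(a) grant + 18 years → 13 June 2036.
(b) filing + 22 years → 5 July 2034.
Later of the two: 13 June 2036.
Applicant Delay Offset: −227 days → 30 October 2035.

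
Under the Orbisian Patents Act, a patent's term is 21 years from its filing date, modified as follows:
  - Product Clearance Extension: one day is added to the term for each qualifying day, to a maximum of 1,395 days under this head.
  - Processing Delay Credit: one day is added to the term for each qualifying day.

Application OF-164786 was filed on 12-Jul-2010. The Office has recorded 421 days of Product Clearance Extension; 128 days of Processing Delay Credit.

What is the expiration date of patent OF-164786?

Base term: filing date + 21 years → 12 July 2031.
Product Clearance Extension: 421 days (within the 1395-day cap) → +421 days → 5 September 2032.
Processing Delay Credit: +128 days → 11 January 2033.

January 11, 2033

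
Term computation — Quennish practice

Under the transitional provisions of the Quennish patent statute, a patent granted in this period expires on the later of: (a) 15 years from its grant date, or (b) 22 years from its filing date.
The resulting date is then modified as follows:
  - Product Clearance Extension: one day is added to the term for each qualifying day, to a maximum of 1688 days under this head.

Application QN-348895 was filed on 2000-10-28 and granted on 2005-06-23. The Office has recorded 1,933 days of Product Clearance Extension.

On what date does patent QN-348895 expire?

(a) grant + 15 years → 23 June 2020.
(b) filing + 22 years → 28 October 2022.
Later of the two: 28 October 2022.
Product Clearance Extension: 1933 days claimed exceeds the 1688-day cap, so +1688 days → 12 June 2027.

2027-06-12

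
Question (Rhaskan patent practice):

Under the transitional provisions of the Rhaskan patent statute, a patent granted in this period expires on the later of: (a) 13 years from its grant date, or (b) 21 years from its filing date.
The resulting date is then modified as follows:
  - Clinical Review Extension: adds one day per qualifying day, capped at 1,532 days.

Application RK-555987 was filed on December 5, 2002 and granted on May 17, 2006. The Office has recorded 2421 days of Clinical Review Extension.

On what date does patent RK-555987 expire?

2028-02-14

(a) grant + 13 years → 17 May 2019.
(b) filing + 21 years → 5 December 2023.
Later of the two: 5 December 2023.
Clinical Review Extension: 2421 days claimed exceeds the 1532-day cap, so +1532 days → 14 February 2028.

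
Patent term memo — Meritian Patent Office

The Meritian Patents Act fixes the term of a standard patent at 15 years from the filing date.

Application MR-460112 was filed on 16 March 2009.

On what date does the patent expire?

Filing date + 15 years → 16 March 2024.

2024-03-16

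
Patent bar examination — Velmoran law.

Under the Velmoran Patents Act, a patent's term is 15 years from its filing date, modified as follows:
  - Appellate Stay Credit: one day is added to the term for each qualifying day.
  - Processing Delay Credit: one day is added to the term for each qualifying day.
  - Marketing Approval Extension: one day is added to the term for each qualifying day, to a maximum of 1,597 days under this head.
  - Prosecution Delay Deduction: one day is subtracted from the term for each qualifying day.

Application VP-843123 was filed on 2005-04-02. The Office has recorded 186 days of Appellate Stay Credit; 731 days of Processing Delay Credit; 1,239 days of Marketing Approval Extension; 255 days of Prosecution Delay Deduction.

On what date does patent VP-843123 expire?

June 16, 2025

Base term: filing date + 15 years → 2 April 2020.
Appellate Stay Credit: +186 days → 5 October 2020.
Processing Delay Credit: +731 days → 6 October 2022.
Marketing Approval Extension: 1239 days (within the 1597-day cap) → +1239 days → 26 February 2026.
Prosecution Delay Deduction: −255 days → 16 June 2025.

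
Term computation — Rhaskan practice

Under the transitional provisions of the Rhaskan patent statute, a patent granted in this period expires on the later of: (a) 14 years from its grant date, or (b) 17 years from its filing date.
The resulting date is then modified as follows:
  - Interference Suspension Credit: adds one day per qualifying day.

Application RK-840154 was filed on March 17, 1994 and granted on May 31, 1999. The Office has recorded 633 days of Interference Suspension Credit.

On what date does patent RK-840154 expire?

(a) grant + 14 years → 31 May 2013.
(b) filing + 17 years → 17 March 2011.
Later of the two: 31 May 2013.
Interference Suspension Credit: +633 days → 23 February 2015.

February 23, 2015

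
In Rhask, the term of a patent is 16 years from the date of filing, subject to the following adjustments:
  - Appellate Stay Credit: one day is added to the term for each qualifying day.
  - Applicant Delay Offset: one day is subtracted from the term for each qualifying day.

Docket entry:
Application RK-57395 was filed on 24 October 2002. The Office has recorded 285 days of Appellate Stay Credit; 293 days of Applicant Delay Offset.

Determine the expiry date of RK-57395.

2018-10-16

Base term: filing date + 16 years → 24 October 2018.
Appellate Stay Credit: +285 days → 5 August 2019.
Applicant Delay Offset: −293 days → 16 October 2018.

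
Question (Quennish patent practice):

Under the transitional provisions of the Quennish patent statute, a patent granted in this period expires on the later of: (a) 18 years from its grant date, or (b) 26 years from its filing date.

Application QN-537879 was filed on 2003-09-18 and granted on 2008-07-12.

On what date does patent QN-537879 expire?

(a) grant + 18 years → 12 July 2026.
(b) filing + 26 years → 18 September 2029.
Later of the two: 18 September 2029.

September 18, 2029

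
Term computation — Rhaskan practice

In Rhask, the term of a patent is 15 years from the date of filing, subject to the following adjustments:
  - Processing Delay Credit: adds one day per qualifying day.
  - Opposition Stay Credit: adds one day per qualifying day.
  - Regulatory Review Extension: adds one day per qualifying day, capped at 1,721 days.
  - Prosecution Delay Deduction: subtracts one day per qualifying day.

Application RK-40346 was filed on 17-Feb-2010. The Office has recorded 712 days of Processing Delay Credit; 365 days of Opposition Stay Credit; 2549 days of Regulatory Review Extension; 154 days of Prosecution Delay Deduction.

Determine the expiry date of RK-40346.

Base term: filing date + 15 years → 17 February 2025.
Processing Delay Credit: +712 days → 30 January 2027.
Opposition Stay Credit: +365 days → 30 January 2028.
Regulatory Review Extension: 2549 days claimed exceeds the 1721-day cap, so +1721 days → 16 October 2032.
Prosecution Delay Deduction: −154 days → 15 May 2032.

May 15, 2032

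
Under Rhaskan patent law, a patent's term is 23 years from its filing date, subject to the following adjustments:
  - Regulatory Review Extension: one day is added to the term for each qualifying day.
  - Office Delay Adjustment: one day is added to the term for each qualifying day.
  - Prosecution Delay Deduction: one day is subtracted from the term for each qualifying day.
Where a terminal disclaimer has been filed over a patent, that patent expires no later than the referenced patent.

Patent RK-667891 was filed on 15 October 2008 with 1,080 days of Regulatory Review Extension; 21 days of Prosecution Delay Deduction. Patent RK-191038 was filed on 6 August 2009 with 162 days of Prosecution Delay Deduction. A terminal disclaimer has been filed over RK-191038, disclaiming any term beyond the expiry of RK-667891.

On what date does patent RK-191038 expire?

Natural term of RK-191038:
  Base: filing + 23 years → 6 August 2032.
  Prosecution Delay Deduction: −162 days → 26 February 2032.
Expiry of referenced patent RK-667891:
  Base: filing + 23 years → 15 October 2031.
  Regulatory Review Extension: +1080 days → 29 September 2034.
  Prosecution Delay Deduction: −21 days → 8 September 2034.
Terminal disclaimer: RK-191038 expires on the earlier of 26 February 2032 and 8 September 2034.

2032-02-26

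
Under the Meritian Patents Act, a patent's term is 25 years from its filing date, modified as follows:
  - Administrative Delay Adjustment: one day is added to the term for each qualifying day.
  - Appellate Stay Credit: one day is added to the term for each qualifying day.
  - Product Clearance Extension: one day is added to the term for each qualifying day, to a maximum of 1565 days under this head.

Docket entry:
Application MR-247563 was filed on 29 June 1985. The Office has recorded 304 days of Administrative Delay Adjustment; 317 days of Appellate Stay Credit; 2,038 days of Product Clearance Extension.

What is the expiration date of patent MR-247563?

2016-06-23

Base term: filing date + 25 years → 29 June 2010.
Administrative Delay Adjustment: +304 days → 29 April 2011.
Appellate Stay Credit: +317 days → 11 March 2012.
Product Clearance Extension: 2038 days claimed exceeds the 1565-day cap, so +1565 days → 23 June 2016.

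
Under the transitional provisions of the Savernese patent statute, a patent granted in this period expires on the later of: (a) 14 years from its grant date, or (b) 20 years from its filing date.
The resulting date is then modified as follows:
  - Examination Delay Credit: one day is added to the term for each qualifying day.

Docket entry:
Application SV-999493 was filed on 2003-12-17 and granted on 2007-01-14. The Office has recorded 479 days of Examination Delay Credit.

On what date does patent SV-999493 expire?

2025-04-09

(a) grant + 14 years → 14 January 2021.
(b) filing + 20 years → 17 December 2023.
Later of the two: 17 December 2023.
Examination Delay Credit: +479 days → 9 April 2025.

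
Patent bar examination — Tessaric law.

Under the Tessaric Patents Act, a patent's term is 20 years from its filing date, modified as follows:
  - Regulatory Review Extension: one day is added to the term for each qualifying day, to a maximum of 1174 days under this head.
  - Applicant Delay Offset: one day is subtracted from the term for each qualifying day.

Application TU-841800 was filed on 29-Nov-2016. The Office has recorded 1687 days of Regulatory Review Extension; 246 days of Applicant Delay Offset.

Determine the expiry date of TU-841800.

Base term: filing date + 20 years → 29 November 2036.
Regulatory Review Extension: 1687 days claimed exceeds the 1174-day cap, so +1174 days → 16 February 2040.
Applicant Delay Offset: −246 days → 15 June 2039.

June 15, 2039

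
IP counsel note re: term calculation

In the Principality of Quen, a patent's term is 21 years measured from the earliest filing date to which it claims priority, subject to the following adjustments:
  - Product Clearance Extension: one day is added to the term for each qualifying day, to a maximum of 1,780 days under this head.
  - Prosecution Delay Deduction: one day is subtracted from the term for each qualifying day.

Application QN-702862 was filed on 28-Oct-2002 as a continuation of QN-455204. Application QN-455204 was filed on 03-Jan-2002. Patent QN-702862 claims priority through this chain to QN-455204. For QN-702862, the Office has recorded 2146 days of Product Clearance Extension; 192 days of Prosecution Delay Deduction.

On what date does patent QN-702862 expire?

Earliest priority filing: 3 January 2002.
Base term: 3 January 2002 + 21 years → 3 January 2023.
Product Clearance Extension: 2146 days claimed exceeds the 1780-day cap, so +1780 days → 18 November 2027.
Prosecution Delay Deduction: −192 days → 10 May 2027.

2027-05-10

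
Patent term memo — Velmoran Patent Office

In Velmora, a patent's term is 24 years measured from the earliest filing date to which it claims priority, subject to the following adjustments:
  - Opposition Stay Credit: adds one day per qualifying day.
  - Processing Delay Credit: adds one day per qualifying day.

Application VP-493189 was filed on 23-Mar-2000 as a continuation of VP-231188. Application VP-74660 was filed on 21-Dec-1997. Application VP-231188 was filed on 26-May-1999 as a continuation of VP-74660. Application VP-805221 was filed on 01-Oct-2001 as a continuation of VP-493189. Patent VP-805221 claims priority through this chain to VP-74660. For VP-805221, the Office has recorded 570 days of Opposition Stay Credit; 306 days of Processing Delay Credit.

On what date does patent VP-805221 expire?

Earliest priority filing: 21 December 1997.
Base term: 21 December 1997 + 24 years → 21 December 2021.
Opposition Stay Credit: +570 days → 14 July 2023.
Processing Delay Credit: +306 days → 15 May 2024.

2024-05-15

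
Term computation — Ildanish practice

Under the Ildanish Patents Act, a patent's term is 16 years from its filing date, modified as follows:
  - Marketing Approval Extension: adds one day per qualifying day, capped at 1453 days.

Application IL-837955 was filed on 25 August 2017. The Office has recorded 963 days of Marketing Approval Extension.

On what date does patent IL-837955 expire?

2036-04-14

Base term: filing date + 16 years → 25 August 2033.
Marketing Approval Extension: 963 days (within the 1453-day cap) → +963 days → 14 April 2036.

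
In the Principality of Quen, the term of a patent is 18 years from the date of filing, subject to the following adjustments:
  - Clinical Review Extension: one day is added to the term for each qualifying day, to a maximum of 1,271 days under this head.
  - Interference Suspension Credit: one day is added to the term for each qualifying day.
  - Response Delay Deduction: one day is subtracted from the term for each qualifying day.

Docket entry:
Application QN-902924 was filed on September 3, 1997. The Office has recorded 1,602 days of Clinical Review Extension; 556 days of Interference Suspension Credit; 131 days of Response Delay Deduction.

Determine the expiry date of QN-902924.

Base term: filing date + 18 years → 3 September 2015.
Clinical Review Extension: 1602 days claimed exceeds the 1271-day cap, so +1271 days → 25 February 2019.
Interference Suspension Credit: +556 days → 3 September 2020.
Response Delay Deduction: −131 days → 25 April 2020.

April 25, 2020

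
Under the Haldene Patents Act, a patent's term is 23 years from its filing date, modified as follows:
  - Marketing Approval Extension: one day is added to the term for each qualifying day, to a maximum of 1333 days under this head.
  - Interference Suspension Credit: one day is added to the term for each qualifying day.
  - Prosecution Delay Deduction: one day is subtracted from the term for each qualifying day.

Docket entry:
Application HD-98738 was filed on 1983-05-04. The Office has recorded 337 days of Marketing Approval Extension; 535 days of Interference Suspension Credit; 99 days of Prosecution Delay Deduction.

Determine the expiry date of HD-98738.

2008-06-15

Base term: filing date + 23 years → 4 May 2006.
Marketing Approval Extension: 337 days (within the 1333-day cap) → +337 days → 6 April 2007.
Interference Suspension Credit: +535 days → 22 September 2008.
Prosecution Delay Deduction: −99 days → 15 June 2008.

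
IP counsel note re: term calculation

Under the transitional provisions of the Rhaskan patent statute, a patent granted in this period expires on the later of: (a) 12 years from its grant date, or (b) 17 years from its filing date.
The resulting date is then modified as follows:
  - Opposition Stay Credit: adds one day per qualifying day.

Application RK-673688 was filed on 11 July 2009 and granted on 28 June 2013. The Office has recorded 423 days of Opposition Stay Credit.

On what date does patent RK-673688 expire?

(a) grant + 12 years → 28 June 2025.
(b) filing + 17 years → 11 July 2026.
Later of the two: 11 July 2026.
Opposition Stay Credit: +423 days → 7 September 2027.

September 7, 2027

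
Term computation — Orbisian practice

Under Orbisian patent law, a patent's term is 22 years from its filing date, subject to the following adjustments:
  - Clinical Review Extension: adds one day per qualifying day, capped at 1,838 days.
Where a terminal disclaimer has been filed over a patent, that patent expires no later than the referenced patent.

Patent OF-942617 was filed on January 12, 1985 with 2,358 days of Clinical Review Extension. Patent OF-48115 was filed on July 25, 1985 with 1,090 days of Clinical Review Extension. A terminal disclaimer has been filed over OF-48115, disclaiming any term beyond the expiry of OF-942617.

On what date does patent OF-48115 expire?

2010-07-19

Natural term of OF-48115:
  Base: filing + 22 years → 25 July 2007.
  Clinical Review Extension: 1090 days (within the 1838-day cap) → +1090 days → 19 July 2010.
Expiry of referenced patent OF-942617:
  Base: filing + 22 years → 12 January 2007.
  Clinical Review Extension: 2358 days claimed exceeds the 1838-day cap, so +1838 days → 24 January 2012.
Terminal disclaimer: OF-48115 expires on the earlier of 19 July 2010 and 24 January 2012.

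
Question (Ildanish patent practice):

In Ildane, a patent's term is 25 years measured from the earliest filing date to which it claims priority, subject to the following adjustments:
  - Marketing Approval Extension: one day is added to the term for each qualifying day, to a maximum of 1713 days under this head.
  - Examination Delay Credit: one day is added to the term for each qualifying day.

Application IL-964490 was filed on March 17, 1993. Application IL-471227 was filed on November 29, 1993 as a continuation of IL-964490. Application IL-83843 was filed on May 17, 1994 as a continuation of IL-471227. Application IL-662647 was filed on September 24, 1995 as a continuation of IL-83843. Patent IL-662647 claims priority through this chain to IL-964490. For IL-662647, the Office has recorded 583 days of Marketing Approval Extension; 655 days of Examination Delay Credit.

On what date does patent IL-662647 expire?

2021-08-06

Earliest priority filing: 17 March 1993.
Base term: 17 March 1993 + 25 years → 17 March 2018.
Marketing Approval Extension: 583 days (within the 1713-day cap) → +583 days → 21 October 2019.
Examination Delay Credit: +655 days → 6 August 2021.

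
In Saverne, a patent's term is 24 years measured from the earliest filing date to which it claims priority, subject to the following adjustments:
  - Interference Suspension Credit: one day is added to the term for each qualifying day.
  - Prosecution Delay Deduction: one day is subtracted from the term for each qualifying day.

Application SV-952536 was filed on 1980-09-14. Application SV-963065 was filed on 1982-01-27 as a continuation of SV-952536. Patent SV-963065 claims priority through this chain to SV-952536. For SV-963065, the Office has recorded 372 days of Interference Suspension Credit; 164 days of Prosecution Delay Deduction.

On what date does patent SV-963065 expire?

2005-04-10

Earliest priority filing: 14 September 1980.
Base term: 14 September 1980 + 24 years → 14 September 2004.
Interference Suspension Credit: +372 days → 21 September 2005.
Prosecution Delay Deduction: −164 days → 10 April 2005.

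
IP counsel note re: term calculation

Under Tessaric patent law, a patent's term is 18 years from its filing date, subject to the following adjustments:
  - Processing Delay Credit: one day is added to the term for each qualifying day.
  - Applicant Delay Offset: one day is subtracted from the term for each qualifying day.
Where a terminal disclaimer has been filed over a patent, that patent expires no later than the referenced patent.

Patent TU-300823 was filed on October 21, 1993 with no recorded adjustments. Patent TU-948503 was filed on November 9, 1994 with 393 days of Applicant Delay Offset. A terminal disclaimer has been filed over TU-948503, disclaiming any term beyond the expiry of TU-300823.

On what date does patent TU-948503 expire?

Natural term of TU-948503:
  Base: filing + 18 years → 9 November 2012.
  Applicant Delay Offset: −393 days → 13 October 2011.
Expiry of referenced patent TU-300823:
  Base: filing + 18 years → 21 October 2011.
Terminal disclaimer: TU-948503 expires on the earlier of 13 October 2011 and 21 October 2011.

2011-10-13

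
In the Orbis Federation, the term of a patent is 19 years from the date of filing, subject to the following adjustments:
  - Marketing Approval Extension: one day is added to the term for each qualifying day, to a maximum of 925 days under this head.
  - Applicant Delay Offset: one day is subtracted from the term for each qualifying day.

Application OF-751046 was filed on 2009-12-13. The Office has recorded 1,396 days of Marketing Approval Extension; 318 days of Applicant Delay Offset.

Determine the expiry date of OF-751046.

Base term: filing date + 19 years → 13 December 2028.
Marketing Approval Extension: 1396 days claimed exceeds the 925-day cap, so +925 days → 26 June 2031.
Applicant Delay Offset: −318 days → 12 August 2030.

August 12, 2030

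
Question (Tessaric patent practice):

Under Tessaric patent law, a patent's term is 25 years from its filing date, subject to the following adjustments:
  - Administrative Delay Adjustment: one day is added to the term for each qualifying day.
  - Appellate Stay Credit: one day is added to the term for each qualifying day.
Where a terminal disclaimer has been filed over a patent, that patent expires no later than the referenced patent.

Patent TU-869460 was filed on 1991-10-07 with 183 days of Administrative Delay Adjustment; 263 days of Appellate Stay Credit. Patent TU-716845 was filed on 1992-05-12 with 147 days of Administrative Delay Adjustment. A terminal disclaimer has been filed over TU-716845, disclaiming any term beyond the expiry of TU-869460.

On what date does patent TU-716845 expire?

2017-10-06

Natural term of TU-716845:
  Base: filing + 25 years → 12 May 2017.
  Administrative Delay Adjustment: +147 days → 6 October 2017.
Expiry of referenced patent TU-869460:
  Base: filing + 25 years → 7 October 2016.
  Administrative Delay Adjustment: +183 days → 8 April 2017.
  Appellate Stay Credit: +263 days → 27 December 2017.
Terminal disclaimer: TU-716845 expires on the earlier of 6 October 2017 and 27 December 2017.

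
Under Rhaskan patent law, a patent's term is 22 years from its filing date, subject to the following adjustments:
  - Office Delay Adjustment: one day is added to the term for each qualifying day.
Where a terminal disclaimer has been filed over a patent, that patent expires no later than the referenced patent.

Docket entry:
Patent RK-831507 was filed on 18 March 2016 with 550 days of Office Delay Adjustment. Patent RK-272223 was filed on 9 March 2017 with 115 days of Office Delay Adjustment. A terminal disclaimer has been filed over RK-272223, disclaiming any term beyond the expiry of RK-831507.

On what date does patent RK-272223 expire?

Natural term of RK-272223:
  Base: filing + 22 years → 9 March 2039.
  Office Delay Adjustment: +115 days → 2 July 2039.
Expiry of referenced patent RK-831507:
  Base: filing + 22 years → 18 March 2038.
  Office Delay Adjustment: +550 days → 19 September 2039.
Terminal disclaimer: RK-272223 expires on the earlier of 2 July 2039 and 19 September 2039.

July 2, 2039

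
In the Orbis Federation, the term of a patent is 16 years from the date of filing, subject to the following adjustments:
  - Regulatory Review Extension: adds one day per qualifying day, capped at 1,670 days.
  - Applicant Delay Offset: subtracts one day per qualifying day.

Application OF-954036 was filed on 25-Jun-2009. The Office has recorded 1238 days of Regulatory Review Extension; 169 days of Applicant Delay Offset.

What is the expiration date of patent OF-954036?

May 29, 2028

Base term: filing date + 16 years → 25 June 2025.
Regulatory Review Extension: 1238 days (within the 1670-day cap) → +1238 days → 14 November 2028.
Applicant Delay Offset: −169 days → 29 May 2028.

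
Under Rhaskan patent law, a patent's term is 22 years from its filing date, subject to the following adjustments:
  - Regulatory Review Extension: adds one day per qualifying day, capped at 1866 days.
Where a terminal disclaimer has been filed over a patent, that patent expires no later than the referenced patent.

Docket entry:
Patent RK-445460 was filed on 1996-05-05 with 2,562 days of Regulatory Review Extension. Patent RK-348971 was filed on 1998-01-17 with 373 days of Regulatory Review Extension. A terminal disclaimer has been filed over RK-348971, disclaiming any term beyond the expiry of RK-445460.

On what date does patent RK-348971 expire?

Natural term of RK-348971:
  Base: filing + 22 years → 17 January 2020.
  Regulatory Review Extension: 373 days (within the 1866-day cap) → +373 days → 24 January 2021.
Expiry of referenced patent RK-445460:
  Base: filing + 22 years → 5 May 2018.
  Regulatory Review Extension: 2562 days claimed exceeds the 1866-day cap, so +1866 days → 14 June 2023.
Terminal disclaimer: RK-348971 expires on the earlier of 24 January 2021 and 14 June 2023.

January 24, 2021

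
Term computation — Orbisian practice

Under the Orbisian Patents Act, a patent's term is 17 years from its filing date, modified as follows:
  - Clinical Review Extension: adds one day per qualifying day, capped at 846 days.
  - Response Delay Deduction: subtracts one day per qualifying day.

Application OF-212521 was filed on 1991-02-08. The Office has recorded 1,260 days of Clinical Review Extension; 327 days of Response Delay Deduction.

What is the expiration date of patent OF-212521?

Base term: filing date + 17 years → 8 February 2008.
Clinical Review Extension: 1260 days claimed exceeds the 846-day cap, so +846 days → 3 June 2010.
Response Delay Deduction: −327 days → 11 July 2009.

July 11, 2009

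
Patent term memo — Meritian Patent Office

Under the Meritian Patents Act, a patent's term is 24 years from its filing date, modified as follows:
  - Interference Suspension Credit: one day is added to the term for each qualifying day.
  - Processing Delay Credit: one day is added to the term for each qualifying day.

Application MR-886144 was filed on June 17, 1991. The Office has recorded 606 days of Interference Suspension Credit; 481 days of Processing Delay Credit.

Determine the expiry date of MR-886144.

Base term: filing date + 24 years → 17 June 2015.
Interference Suspension Credit: +606 days → 12 February 2017.
Processing Delay Credit: +481 days → 8 June 2018.

2018-06-08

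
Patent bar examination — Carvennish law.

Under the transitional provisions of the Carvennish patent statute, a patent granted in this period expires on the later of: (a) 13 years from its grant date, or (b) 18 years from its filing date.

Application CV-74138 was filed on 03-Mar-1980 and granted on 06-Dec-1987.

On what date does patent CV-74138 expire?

(a) grant + 13 years → 6 December 2000.
(b) filing + 18 years → 3 March 1998.
Later of the two: 6 December 2000.

2000-12-06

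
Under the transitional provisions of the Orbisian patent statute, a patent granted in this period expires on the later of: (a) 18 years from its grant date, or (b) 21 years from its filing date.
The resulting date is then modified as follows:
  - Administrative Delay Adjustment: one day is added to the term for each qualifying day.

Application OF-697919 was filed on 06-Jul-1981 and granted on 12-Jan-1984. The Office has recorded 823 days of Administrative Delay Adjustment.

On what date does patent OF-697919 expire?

(a) grant + 18 years → 12 January 2002.
(b) filing + 21 years → 6 July 2002.
Later of the two: 6 July 2002.
Administrative Delay Adjustment: +823 days → 6 October 2004.

2004-10-06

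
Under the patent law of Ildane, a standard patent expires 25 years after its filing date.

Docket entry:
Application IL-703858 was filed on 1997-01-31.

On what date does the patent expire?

Filing date + 25 years → 31 January 2022.

January 31, 2022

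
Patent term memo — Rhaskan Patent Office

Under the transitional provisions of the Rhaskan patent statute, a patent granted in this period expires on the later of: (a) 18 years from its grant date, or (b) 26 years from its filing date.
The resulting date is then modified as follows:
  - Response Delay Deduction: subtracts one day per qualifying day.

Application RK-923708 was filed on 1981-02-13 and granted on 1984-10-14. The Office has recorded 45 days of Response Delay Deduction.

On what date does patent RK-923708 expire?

(a) grant + 18 years → 14 October 2002.
(b) filing + 26 years → 13 February 2007.
Later of the two: 13 February 2007.
Response Delay Deduction: −45 days → 30 December 2006.

2006-12-30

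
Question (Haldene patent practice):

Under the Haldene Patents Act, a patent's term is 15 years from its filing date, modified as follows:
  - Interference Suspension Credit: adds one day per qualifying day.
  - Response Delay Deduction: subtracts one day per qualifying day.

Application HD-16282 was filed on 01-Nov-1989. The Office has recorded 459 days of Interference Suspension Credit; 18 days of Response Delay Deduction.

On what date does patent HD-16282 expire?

January 16, 2006

Base term: filing date + 15 years → 1 November 2004.
Interference Suspension Credit: +459 days → 3 February 2006.
Response Delay Deduction: −18 days → 16 January 2006.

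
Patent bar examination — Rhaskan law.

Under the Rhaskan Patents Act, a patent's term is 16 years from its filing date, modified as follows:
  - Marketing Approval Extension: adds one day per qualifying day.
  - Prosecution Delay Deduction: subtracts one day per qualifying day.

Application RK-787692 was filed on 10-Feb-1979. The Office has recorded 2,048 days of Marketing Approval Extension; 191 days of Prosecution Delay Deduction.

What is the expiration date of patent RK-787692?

Base term: filing date + 16 years → 10 February 1995.
Marketing Approval Extension: +2048 days → 19 September 2000.
Prosecution Delay Deduction: −191 days → 12 March 2000.

2000-03-12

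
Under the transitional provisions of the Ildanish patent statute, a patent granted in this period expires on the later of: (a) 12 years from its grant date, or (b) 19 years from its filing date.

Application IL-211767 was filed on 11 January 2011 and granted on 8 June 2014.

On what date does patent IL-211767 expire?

(a) grant + 12 years → 8 June 2026.
(b) filing + 19 years → 11 January 2030.
Later of the two: 11 January 2030.

January 11, 2030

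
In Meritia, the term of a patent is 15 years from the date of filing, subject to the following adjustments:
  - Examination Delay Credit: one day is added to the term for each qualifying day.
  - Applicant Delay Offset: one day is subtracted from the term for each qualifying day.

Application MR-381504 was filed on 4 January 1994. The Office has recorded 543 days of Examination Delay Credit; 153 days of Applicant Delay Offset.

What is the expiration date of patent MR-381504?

Base term: filing date + 15 years → 4 January 2009.
Examination Delay Credit: +543 days → 1 July 2010.
Applicant Delay Offset: −153 days → 29 January 2010.

2010-01-29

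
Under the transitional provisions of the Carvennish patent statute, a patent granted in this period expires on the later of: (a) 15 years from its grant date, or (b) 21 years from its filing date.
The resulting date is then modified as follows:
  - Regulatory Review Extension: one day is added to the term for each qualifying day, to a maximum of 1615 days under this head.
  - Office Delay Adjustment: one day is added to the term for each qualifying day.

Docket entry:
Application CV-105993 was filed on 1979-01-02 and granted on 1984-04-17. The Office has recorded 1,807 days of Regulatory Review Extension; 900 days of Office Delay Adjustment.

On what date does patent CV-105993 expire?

(a) grant + 15 years → 17 April 1999.
(b) filing + 21 years → 2 January 2000.
Later of the two: 2 January 2000.
Regulatory Review Extension: 1807 days claimed exceeds the 1615-day cap, so +1615 days → 4 June 2004.
Office Delay Adjustment: +900 days → 21 November 2006.

2006-11-21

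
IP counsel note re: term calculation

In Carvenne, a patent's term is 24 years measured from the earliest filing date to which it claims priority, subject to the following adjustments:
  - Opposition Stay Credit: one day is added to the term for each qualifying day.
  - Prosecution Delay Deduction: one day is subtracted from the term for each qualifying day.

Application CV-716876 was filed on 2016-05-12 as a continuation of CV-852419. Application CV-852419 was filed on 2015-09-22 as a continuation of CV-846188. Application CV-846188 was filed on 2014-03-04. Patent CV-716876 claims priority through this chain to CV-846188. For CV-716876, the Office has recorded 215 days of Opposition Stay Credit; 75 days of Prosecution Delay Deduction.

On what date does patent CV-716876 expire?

Earliest priority filing: 4 March 2014.
Base term: 4 March 2014 + 24 years → 4 March 2038.
Opposition Stay Credit: +215 days → 5 October 2038.
Prosecution Delay Deduction: −75 days → 22 July 2038.

2038-07-22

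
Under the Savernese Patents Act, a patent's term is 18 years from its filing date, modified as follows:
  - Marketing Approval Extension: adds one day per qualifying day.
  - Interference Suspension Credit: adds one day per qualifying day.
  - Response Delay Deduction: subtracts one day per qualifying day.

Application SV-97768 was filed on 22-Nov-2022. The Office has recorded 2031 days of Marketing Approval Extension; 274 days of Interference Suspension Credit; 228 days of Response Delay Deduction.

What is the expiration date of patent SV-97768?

2046-07-31

Base term: filing date + 18 years → 22 November 2040.
Marketing Approval Extension: +2031 days → 15 June 2046.
Interference Suspension Credit: +274 days → 16 March 2047.
Response Delay Deduction: −228 days → 31 July 2046.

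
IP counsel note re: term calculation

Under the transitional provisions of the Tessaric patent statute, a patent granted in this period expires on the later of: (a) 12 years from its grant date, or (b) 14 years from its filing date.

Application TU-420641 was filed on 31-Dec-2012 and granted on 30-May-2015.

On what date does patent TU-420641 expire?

(a) grant + 12 years → 30 May 2027.
(b) filing + 14 years → 31 December 2026.
Later of the two: 30 May 2027.

May 30, 2027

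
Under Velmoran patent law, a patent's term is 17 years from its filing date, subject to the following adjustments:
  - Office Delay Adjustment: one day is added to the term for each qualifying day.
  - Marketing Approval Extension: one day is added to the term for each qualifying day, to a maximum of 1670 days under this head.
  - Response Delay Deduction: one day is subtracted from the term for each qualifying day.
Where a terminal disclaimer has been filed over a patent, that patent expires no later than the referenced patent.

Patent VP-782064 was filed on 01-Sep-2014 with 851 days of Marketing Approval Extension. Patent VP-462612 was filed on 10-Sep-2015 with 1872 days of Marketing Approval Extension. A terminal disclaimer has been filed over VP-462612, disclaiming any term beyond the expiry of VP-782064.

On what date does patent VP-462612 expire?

Natural term of VP-462612:
  Base: filing + 17 years → 10 September 2032.
  Marketing Approval Extension: 1872 days claimed exceeds the 1670-day cap, so +1670 days → 7 April 2037.
Expiry of referenced patent VP-782064:
  Base: filing + 17 years → 1 September 2031.
  Marketing Approval Extension: 851 days (within the 1670-day cap) → +851 days → 30 December 2033.
Terminal disclaimer: VP-462612 expires on the earlier of 7 April 2037 and 30 December 2033.

2033-12-30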